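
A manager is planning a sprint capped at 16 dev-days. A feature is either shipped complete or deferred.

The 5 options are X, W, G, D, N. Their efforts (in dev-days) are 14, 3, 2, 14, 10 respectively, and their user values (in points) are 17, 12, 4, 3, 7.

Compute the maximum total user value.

This is an integer program with binary decision variables.
Allowing fractional choices, the relaxed optimum would be about 29.4, but features are indivisible.
X + G: effort 14 + 2 = 16 ≤ 16, user value 17 + 4 = 21.
W + N: effort 3 + 10 = 13 ≤ 16, user value 12 + 7 = 19.
W + G + N: effort 3 + 2 + 10 = 15 ≤ 16, user value 12 + 4 + 7 = 23.
Best is W, G, and N with total user value 23.

23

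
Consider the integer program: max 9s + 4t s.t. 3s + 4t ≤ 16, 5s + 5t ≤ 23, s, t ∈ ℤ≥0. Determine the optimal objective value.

The continuous relaxation peaks at (4.6, 0) with value 41.40; rounding to a feasible lattice point costs some objective.
(s,t)=(4,0): 3·4+4·0=12≤16, 5·4+5·0=20≤23, objective 36.
(s,t)=(3,1): 3·3+4·1=13≤16, 5·3+5·1=20≤23, objective 31.
(s,t)=(3,0): 3·3+4·0=9≤16, 5·3+5·0=15≤23, objective 27.
The best lattice point is (4,0), giving 36.

36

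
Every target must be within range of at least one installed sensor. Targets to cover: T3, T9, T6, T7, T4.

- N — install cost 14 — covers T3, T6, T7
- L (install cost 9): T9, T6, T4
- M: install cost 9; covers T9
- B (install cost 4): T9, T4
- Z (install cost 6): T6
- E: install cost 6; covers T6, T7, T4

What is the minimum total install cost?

The greedy cost-per-new-target heuristic would pick B, E, and N for 24, but a cheaper cover exists.
Choose N and B: together they cover T3, T9, T6, T7, T4 — every target.
Total install cost: 14 + 4 = 18.
No cover costs less than 18.

18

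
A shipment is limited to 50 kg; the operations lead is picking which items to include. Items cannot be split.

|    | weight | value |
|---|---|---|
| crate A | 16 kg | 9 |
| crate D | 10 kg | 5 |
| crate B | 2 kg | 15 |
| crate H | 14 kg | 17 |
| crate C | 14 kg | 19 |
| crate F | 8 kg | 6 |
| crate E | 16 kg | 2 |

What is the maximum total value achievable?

62

Treat it as a binary knapsack problem.
Allowing fractional choices, the relaxed optimum would be about 63.8, but items are indivisible.
crate A + crate B + crate H + crate C: weight 16 + 2 + 14 + 14 = 46 ≤ 50, value 9 + 15 + 17 + 19 = 60.
crate B + crate H + crate C + crate F: weight 2 + 14 + 14 + 8 = 38 ≤ 50, value 15 + 17 + 19 + 6 = 57.
crate D + crate B + crate H + crate C + crate F: weight 10 + 2 + 14 + 14 + 8 = 48 ≤ 50, value 5 + 15 + 17 + 19 + 6 = 62.
Best is crate D, crate B, crate H, crate C, and crate F with total value 62.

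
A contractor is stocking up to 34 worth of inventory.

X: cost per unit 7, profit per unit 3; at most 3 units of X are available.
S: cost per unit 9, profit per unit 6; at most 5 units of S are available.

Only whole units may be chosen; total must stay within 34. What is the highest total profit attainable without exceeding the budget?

21

Take 1×X and 3×S: cost 34 ≤ 34, profit 1·3 + 3·6 = 21.
No other integer combination yields more.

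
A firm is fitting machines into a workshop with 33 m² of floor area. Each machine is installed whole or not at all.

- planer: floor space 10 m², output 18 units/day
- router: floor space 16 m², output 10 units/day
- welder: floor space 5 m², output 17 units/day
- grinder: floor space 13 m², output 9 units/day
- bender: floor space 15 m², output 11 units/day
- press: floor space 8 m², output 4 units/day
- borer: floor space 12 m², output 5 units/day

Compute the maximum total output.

46

This is a 0-1 knapsack instance.
planer + router + welder: floor space 10 + 16 + 5 = 31 ≤ 33, output 18 + 10 + 17 = 45.
planer + welder + bender: floor space 10 + 5 + 15 = 30 ≤ 33, output 18 + 17 + 11 = 46.
Best is planer, welder, and bender with total output 46.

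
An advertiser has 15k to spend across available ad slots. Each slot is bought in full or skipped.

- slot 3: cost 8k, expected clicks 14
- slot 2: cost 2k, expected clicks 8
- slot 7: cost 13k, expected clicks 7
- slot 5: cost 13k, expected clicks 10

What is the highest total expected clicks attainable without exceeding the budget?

slot 2 + slot 5: cost 2 + 13 = 15 ≤ 15, expected clicks 8 + 10 = 18.
slot 3 + slot 2: cost 8 + 2 = 10 ≤ 15, expected clicks 14 + 8 = 22.
Best is slot 3 and slot 2 with total expected clicks 22.

22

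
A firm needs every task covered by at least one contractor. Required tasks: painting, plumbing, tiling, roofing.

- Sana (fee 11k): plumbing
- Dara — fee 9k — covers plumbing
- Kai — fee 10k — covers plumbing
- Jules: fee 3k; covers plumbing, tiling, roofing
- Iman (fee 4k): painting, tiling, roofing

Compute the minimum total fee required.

Choose Jules and Iman: together they cover painting, plumbing, tiling, roofing — every task.
Total fee: 3 + 4 = 7.
No cover costs less than 7.

7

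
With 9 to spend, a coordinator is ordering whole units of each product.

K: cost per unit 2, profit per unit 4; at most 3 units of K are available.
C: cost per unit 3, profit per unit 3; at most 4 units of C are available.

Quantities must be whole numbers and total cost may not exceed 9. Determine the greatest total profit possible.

15

Take 3×K and 1×C: cost 9 ≤ 9, profit 3·4 + 1·3 = 15.
K has the best ratio (4/2) and is taken to its limit of 3; remaining capacity is filled optimally with the others.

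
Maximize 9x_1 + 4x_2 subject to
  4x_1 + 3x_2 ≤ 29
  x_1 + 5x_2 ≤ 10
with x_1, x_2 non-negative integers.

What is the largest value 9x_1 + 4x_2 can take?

(x_1,x_2)=(7,0) is feasible, giving 63.
(x_1,x_2)=(6,0) is feasible, giving 54.
The best lattice point is (7,0), giving 63.

63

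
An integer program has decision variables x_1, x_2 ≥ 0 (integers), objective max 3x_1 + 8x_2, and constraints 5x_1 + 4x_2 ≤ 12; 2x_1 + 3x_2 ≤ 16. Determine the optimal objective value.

(x_1,x_2)=(0,3): 5·0+4·3=12≤12, 2·0+3·3=9≤16, objective 24.
(x_1,x_2)=(0,2): 5·0+4·2=8≤12, 2·0+3·2=6≤16, objective 16.
No feasible integer point exceeds 24.

24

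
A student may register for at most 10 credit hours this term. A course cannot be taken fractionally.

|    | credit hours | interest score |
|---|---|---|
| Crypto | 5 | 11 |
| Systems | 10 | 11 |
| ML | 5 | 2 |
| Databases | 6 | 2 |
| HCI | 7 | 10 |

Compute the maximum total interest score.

13

Systems: credit hours 10 ≤ 10, interest score 11.
Crypto + ML: credit hours 5 + 5 = 10 ≤ 10, interest score 11 + 2 = 13.
Crypto: credit hours 5 ≤ 10, interest score 11.
Best is Crypto and ML with total interest score 13.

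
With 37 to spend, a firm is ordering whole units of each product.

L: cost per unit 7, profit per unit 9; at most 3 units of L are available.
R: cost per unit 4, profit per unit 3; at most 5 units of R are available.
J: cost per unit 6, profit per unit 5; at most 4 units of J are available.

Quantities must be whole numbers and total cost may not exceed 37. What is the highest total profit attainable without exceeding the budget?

40

3×L and 4×R: cost 37 ≤ 37, profit 3·9 + 4·3 = 39.
3×L, 1×R, and 2×J: cost 37 ≤ 37, profit 3·9 + 1·3 + 2·5 = 40.
Best is 40.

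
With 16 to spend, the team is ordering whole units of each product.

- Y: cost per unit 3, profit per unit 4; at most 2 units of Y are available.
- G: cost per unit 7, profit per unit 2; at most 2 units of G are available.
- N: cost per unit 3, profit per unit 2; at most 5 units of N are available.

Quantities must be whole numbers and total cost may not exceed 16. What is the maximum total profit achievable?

This is a bounded integer knapsack.
Y has the best ratio (4/3); taking only Y gives at most 2×4 = 8 (stopped by the supply cap of 2).
Mixing does better — 2×Y and 3×N: cost 15 ≤ 16, profit 2·4 + 3·2 = 14.

14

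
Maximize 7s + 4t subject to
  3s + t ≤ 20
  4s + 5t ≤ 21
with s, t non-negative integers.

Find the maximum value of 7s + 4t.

35

(s,t)=(5,0): 3·5+1·0=15≤20, 4·5+5·0=20≤21, objective 35.
(s,t)=(4,1): 3·4+1·1=13≤20, 4·4+5·1=21≤21, objective 32.
(s,t)=(4,0): 3·4+1·0=12≤20, 4·4+5·0=16≤21, objective 28.
Maximum is 35 at (s,t)=(5,0).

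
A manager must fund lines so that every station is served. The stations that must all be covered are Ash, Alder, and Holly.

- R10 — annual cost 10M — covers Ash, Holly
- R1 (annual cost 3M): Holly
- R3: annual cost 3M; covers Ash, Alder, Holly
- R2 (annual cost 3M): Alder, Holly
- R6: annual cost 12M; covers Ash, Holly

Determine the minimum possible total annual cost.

3

R3 alone covers Ash, Alder, Holly — every station.
Total annual cost: 3.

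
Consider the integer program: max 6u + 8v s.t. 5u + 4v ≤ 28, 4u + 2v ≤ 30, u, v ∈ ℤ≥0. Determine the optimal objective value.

(u,v)=(0,7): 5·0+4·7=28≤28, 4·0+2·7=14≤30, objective 56.
(u,v)=(0,6): 5·0+4·6=24≤28, 4·0+2·6=12≤30, objective 48.
No feasible integer point exceeds 56.

56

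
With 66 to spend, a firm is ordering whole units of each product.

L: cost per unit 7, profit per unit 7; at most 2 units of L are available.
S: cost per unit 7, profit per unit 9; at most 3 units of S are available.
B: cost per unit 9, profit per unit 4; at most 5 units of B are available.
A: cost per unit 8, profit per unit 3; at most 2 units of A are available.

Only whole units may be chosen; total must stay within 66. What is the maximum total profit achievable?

53

2×L, 3×S, and 3×B: cost 62 ≤ 66, profit 2·7 + 3·9 + 3·4 = 53.
2×L, 3×S, 2×B, and 1×A: cost 61 ≤ 66, profit 2·7 + 3·9 + 2·4 + 1·3 = 52.
Best is 53.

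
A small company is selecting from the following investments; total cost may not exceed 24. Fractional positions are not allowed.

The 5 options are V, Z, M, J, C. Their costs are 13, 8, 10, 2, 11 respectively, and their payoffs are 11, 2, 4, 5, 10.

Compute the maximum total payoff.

M + J + C: cost 10 + 2 + 11 = 23 ≤ 24, payoff 4 + 5 + 10 = 19.
V + C: cost 13 + 11 = 24 ≤ 24, payoff 11 + 10 = 21.
V + Z + J: cost 13 + 8 + 2 = 23 ≤ 24, payoff 11 + 2 + 5 = 18.
Best is V and C with total payoff 21.

21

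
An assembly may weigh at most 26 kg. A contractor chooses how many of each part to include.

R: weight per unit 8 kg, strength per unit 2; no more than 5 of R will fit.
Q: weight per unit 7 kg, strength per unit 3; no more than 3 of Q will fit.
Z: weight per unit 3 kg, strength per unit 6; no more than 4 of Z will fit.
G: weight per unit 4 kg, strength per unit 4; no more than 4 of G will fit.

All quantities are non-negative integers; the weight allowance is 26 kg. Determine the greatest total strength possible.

36

3×Z and 4×G: weight 25 ≤ 26, strength 3·6 + 4·4 = 34.
4×Z and 3×G: weight 24 ≤ 26, strength 4·6 + 3·4 = 36.
Best is 36.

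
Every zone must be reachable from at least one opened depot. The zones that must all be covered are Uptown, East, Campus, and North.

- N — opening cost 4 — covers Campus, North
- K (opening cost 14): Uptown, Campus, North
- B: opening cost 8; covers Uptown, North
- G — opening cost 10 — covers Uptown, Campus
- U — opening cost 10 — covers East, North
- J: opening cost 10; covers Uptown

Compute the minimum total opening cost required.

This is a weighted set-cover instance.
Choose G and U: together they cover Uptown, East, Campus, North — every zone.
Total opening cost: 10 + 10 = 20.

20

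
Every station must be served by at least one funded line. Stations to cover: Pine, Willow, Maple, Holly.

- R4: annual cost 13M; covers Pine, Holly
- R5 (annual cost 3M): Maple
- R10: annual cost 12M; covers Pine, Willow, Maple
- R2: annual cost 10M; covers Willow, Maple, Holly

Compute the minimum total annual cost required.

22

The greedy cost-per-new-station heuristic would pick R5, R2, and R10 for 25, but a cheaper cover exists.
Choose R10 and R2: together they cover Pine, Willow, Maple, Holly — every station.
Total annual cost: 12 + 10 = 22.
No cover costs less than 22.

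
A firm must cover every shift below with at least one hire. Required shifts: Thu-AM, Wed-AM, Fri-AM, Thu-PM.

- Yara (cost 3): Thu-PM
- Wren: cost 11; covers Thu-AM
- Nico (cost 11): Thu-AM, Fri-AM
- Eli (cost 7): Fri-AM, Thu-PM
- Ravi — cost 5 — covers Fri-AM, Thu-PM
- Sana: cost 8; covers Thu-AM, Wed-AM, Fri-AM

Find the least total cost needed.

11

This is an integer covering problem.
The greedy cost-per-new-shift heuristic would pick Ravi and Sana for 13, but a cheaper cover exists.
Choose Yara and Sana: together they cover Thu-AM, Wed-AM, Fri-AM, Thu-PM — every shift.
Total cost: 3 + 8 = 11.
No cover costs less than 11.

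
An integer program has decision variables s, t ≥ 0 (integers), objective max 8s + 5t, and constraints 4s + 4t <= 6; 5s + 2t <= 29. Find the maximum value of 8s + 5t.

8

Relaxing integrality, the LP optimum is 12.00 at (s,t) = (1.5, 0), which is not an integer point.
(s,t)=(1,0): 4·1+4·0=4≤6, 5·1+2·0=5≤29, objective 8.
(s,t)=(0,1): 4·0+4·1=4≤6, 5·0+2·1=2≤29, objective 5.
(s,t)=(0,0): 4·0+4·0=0≤6, 5·0+2·0=0≤29, objective 0.
The best lattice point is (1,0), giving 8.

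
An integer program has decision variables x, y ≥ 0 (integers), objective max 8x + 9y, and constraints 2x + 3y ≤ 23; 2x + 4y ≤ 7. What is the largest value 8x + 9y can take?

Relaxing integrality, the LP optimum is 28.00 at (x,y) = (3.5, 0), which is not an integer point.
(x,y)=(3,0): 2·3+3·0=6≤23, 2·3+4·0=6≤7, objective 24.
(x,y)=(2,0): 2·2+3·0=4≤23, 2·2+4·0=4≤7, objective 16.
Maximum is 24 at (x,y)=(3,0).

24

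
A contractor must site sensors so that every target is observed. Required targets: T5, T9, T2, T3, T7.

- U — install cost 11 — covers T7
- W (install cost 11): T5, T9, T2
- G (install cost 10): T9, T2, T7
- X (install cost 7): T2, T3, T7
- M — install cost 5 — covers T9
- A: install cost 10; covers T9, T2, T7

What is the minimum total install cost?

This is a weighted set-cover instance.
The greedy cost-per-new-target heuristic would pick X, M, and W for 23, but a cheaper cover exists.
Choose W and X: together they cover T5, T9, T2, T3, T7 — every target.
Total install cost: 11 + 7 = 18.
No cover costs less than 18.

18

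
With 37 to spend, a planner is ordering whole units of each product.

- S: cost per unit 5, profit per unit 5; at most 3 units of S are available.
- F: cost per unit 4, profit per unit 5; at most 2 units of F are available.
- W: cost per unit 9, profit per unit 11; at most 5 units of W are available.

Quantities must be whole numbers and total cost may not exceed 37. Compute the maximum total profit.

2×F and 3×W: cost 35 ≤ 37, profit 2·5 + 3·11 = 43.
4×W: cost 36 ≤ 37, profit 4·11 = 44.
Best is 44.

44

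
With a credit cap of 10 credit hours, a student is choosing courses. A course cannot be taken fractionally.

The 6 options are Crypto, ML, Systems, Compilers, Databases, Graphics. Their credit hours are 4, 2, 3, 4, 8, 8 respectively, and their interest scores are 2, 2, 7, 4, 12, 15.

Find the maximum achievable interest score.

This is a 0-1 knapsack instance.
Allowing fractional choices, the relaxed optimum would be about 20.1, but courses are indivisible.
ML + Graphics: credit hours 2 + 8 = 10 ≤ 10, interest score 2 + 15 = 17.
Graphics: credit hours 8 ≤ 10, interest score 15.
ML + Databases: credit hours 2 + 8 = 10 ≤ 10, interest score 2 + 12 = 14.
Best is ML and Graphics with total interest score 17.

17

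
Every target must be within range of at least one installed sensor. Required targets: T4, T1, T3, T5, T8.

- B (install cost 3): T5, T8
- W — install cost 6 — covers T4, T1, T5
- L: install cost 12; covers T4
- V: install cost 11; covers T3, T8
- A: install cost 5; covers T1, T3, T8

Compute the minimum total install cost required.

11

This is a weighted set-cover instance.
The greedy cost-per-new-target heuristic would pick B, A, and W for 14, but a cheaper cover exists.
Choose W and A: together they cover T4, T1, T3, T5, T8 — every target.
Total install cost: 6 + 5 = 11.
No cover costs less than 11.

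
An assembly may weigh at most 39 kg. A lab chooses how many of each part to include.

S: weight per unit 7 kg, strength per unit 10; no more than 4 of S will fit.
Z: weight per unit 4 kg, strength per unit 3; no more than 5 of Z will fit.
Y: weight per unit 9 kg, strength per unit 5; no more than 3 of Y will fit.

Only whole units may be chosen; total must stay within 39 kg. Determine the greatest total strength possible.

4×S and 1×Y: weight 37 ≤ 39, strength 4·10 + 1·5 = 45.
4×S and 2×Z: weight 36 ≤ 39, strength 4·10 + 2·3 = 46.
Best is 46.

46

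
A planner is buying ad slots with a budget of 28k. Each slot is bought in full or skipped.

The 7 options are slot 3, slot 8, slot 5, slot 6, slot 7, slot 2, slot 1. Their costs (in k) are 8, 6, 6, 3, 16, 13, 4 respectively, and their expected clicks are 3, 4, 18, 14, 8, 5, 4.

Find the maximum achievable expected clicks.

Allowing fractional choices, the relaxed optimum would be about 44.5, but ad slots are indivisible.
slot 5 + slot 6 + slot 2 + slot 1: cost 6 + 3 + 13 + 4 = 26 ≤ 28, expected clicks 18 + 14 + 5 + 4 = 41.
slot 3 + slot 8 + slot 5 + slot 6 + slot 1: cost 8 + 6 + 6 + 3 + 4 = 27 ≤ 28, expected clicks 3 + 4 + 18 + 14 + 4 = 43.
slot 8 + slot 5 + slot 6 + slot 2: cost 6 + 6 + 3 + 13 = 28 ≤ 28, expected clicks 4 + 18 + 14 + 5 = 41.
Best is slot 3, slot 8, slot 5, slot 6, and slot 1 with total expected clicks 43.

43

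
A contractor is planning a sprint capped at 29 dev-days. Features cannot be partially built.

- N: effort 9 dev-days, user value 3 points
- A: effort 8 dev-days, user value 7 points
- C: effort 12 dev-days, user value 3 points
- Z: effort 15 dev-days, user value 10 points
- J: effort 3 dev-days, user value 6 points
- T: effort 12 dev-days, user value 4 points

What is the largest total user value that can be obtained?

Allowing fractional choices, the relaxed optimum would be about 24.0, but features are indivisible.
A + Z + J: effort 8 + 15 + 3 = 26 ≤ 29, user value 7 + 10 + 6 = 23.
N + Z + J: effort 9 + 15 + 3 = 27 ≤ 29, user value 3 + 10 + 6 = 19.
Best is A, Z, and J with total user value 23.

23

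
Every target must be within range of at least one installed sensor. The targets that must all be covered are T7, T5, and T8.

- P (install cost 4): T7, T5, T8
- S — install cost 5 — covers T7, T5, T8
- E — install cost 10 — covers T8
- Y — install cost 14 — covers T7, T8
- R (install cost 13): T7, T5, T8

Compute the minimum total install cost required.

P alone covers T7, T5, T8 — every target.
Total install cost: 4.

4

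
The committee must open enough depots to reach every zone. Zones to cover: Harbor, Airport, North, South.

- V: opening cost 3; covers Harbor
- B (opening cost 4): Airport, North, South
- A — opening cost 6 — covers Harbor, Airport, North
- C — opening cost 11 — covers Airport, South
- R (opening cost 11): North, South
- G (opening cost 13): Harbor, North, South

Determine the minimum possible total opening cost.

7

Choose V and B: together they cover Harbor, Airport, North, South — every zone.
Total opening cost: 3 + 4 = 7.
No cover costs less than 7.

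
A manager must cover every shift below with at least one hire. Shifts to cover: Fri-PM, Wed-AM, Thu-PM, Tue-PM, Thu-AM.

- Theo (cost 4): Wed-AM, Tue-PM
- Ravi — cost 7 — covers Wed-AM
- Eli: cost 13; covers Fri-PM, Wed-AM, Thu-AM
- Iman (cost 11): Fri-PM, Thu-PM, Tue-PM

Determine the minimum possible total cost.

The greedy cost-per-new-shift heuristic would pick Theo, Iman, and Eli for 28, but a cheaper cover exists.
Choose Eli and Iman: together they cover Fri-PM, Wed-AM, Thu-PM, Tue-PM, Thu-AM — every shift.
Total cost: 13 + 11 = 24.
No cover costs less than 24.

24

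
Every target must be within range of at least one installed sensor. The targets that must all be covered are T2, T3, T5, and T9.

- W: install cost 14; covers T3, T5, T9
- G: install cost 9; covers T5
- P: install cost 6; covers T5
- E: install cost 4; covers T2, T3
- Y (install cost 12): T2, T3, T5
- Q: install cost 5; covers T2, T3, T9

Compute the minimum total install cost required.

11

Choose P and Q: together they cover T2, T3, T5, T9 — every target.
Total install cost: 6 + 5 = 11.
No cover costs less than 11.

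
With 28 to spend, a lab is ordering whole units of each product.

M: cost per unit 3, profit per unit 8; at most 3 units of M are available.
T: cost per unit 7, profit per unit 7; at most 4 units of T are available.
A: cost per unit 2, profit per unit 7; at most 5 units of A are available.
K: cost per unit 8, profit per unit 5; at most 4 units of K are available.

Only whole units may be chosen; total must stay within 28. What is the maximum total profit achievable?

3×M, 1×T, and 5×A: cost 26 ≤ 28, profit 3·8 + 1·7 + 5·7 = 66.
3×M, 5×A, and 1×K: cost 27 ≤ 28, profit 3·8 + 5·7 + 1·5 = 64.
Best is 66.

66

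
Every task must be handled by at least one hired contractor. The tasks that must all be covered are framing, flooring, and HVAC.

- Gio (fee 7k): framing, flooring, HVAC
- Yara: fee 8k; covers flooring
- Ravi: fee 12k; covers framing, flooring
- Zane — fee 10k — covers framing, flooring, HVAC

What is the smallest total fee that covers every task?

Gio alone covers framing, flooring, HVAC — every task.
Total fee: 7.
No cover costs less than 7.

7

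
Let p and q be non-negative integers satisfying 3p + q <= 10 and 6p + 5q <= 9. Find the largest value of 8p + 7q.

8

Relaxing integrality, the LP optimum is 12.60 at (p,q) = (0, 1.8), which is not an integer point.
(p,q)=(1,0): 3·1+1·0=3≤10, 6·1+5·0=6≤9, objective 8.
(p,q)=(0,1): 3·0+1·1=1≤10, 6·0+5·1=5≤9, objective 7.
(p,q)=(0,0): 3·0+1·0=0≤10, 6·0+5·0=0≤9, objective 0.
The best lattice point is (1,0), giving 8.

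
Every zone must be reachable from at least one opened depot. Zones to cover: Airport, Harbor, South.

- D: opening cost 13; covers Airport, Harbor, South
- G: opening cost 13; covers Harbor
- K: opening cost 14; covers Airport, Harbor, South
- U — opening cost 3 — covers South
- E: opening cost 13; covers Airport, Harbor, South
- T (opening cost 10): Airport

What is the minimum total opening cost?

The greedy cost-per-new-zone heuristic would pick U and D for 16, but a cheaper cover exists.
D alone covers Airport, Harbor, South — every zone.
Total opening cost: 13.
No cover costs less than 13.

13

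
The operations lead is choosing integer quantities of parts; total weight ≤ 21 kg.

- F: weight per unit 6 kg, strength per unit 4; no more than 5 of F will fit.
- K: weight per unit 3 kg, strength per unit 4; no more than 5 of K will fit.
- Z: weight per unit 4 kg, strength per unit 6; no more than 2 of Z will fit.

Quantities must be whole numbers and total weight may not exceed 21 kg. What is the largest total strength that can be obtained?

28

Take 4×K and 2×Z: weight 20 ≤ 21, strength 4·4 + 2·6 = 28.
Z has the best ratio (6/4) and is taken to its limit of 2; remaining capacity is filled optimally with the others.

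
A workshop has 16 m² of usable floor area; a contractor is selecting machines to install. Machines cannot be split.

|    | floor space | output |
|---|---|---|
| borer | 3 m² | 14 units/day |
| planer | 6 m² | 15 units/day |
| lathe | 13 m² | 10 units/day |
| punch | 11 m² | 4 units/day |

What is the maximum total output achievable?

29

Allowing fractional choices, the relaxed optimum would be about 34.4, but machines are indivisible.
borer + punch: floor space 3 + 11 = 14 ≤ 16, output 14 + 4 = 18.
borer + planer: floor space 3 + 6 = 9 ≤ 16, output 14 + 15 = 29.
borer + lathe: floor space 3 + 13 = 16 ≤ 16, output 14 + 10 = 24.
Best is borer and planer with total output 29.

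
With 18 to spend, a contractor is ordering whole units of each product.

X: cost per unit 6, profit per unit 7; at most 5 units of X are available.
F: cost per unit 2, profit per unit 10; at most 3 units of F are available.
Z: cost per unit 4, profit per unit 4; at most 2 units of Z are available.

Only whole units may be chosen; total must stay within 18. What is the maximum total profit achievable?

44

F has the best ratio (10/2); taking only F gives at most 3×10 = 30 (stopped by the supply cap of 3).
Mixing does better — 2×X and 3×F: cost 18 ≤ 18, profit 2·7 + 3·10 = 44.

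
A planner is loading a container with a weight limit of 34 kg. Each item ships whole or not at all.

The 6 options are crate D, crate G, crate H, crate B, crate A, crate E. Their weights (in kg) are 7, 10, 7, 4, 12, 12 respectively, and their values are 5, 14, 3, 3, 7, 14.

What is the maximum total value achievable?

36

This is a 0-1 knapsack instance.
Take crate D, crate G, crate B, and crate E: weight 7 + 10 + 4 + 12 = 33 ≤ 34, value 5 + 14 + 3 + 14 = 36.
No other feasible combination does better.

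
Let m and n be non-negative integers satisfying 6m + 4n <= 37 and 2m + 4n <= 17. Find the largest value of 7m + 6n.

(m,n)=(6,0): 6·6+4·0=36≤37, 2·6+4·0=12≤17, objective 42.
(m,n)=(5,1): 6·5+4·1=34≤37, 2·5+4·1=14≤17, objective 41.
(m,n)=(4,2): 6·4+4·2=32≤37, 2·4+4·2=16≤17, objective 40.
The best lattice point is (6,0), giving 42.

42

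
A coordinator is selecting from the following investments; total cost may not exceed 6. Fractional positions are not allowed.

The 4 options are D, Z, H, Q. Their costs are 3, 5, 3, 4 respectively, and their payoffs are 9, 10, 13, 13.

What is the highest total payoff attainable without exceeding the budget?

22

Allowing fractional choices, the relaxed optimum would be about 22.8, but investments are indivisible.
H: cost 3 ≤ 6, payoff 13.
D + H: cost 3 + 3 = 6 ≤ 6, payoff 9 + 13 = 22.
Best is D and H with total payoff 22.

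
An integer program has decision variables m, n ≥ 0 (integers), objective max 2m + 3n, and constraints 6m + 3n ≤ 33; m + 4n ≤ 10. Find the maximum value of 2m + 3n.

13

(m,n)=(5,1): 6·5+3·1=33≤33, 1·5+4·1=9≤10, objective 13.
(m,n)=(4,1): 6·4+3·1=27≤33, 1·4+4·1=8≤10, objective 11.
(m,n)=(5,0): 6·5+3·0=30≤33, 1·5+4·0=5≤10, objective 10.
Maximum is 13 at (m,n)=(5,1).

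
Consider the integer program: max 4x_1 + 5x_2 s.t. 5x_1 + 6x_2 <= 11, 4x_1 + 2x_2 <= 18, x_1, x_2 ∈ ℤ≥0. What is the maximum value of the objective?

9

(x_1,x_2)=(1,1): 5·1+6·1=11≤11, 4·1+2·1=6≤18, objective 9.
(x_1,x_2)=(2,0): 5·2+6·0=10≤11, 4·2+2·0=8≤18, objective 8.
(x_1,x_2)=(0,1): 5·0+6·1=6≤11, 4·0+2·1=2≤18, objective 5.
Maximum is 9 at (x_1,x_2)=(1,1).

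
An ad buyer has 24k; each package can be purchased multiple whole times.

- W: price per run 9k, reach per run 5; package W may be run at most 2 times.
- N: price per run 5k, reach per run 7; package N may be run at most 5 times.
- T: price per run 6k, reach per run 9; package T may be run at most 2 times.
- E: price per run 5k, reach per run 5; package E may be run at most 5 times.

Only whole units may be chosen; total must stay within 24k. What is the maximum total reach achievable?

32

T has the best ratio (9/6); taking only T gives at most 2×9 = 18 (stopped by the supply cap of 2).
Mixing does better — 2×N and 2×T: price 22 ≤ 24, reach 2·7 + 2·9 = 32.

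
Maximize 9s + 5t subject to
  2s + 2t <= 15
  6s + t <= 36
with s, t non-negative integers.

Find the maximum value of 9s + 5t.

The continuous relaxation peaks at (5.7, 1.8) with value 60.30; rounding to a feasible lattice point costs some objective.
(s,t)=(5,2): 2·5+2·2=14≤15, 6·5+1·2=32≤36, objective 55.
(s,t)=(6,0): 2·6+2·0=12≤15, 6·6+1·0=36≤36, objective 54.
(s,t)=(4,3): 2·4+2·3=14≤15, 6·4+1·3=27≤36, objective 51.
The best lattice point is (5,2), giving 55.

55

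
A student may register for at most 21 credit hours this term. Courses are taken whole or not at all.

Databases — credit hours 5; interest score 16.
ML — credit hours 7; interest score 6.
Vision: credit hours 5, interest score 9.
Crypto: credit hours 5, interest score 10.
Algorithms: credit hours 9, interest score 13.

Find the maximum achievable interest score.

39

Databases + Vision + Crypto: credit hours 5 + 5 + 5 = 15 ≤ 21, interest score 16 + 9 + 10 = 35.
Databases + Crypto + Algorithms: credit hours 5 + 5 + 9 = 19 ≤ 21, interest score 16 + 10 + 13 = 39.
Databases + Vision + Algorithms: credit hours 5 + 5 + 9 = 19 ≤ 21, interest score 16 + 9 + 13 = 38.
Best is Databases, Crypto, and Algorithms with total interest score 39.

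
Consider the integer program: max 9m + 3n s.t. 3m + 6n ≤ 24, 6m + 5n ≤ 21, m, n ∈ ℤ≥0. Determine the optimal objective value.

(m,n)=(3,0) is feasible, giving 27.
(m,n)=(2,1) is feasible, giving 21.
(m,n)=(2,0) is feasible, giving 18.
The best lattice point is (3,0), giving 27.

27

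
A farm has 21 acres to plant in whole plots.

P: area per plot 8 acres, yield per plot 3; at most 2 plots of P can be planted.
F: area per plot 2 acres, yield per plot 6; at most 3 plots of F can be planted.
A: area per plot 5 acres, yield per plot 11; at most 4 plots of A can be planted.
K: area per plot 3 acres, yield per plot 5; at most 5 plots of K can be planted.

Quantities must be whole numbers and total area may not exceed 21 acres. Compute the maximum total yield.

51

2×F and 3×A: area 19 ≤ 21, yield 2·6 + 3·11 = 45.
3×F and 3×A: area 21 ≤ 21, yield 3·6 + 3·11 = 51.
Best is 51.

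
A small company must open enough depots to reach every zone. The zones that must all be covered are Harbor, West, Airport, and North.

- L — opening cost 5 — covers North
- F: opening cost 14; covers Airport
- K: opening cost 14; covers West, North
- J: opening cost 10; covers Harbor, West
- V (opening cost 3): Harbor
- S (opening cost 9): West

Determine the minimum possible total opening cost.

29

This is an integer covering problem.
Choose L, F, and J: together they cover Harbor, West, Airport, North — every zone.
Total opening cost: 5 + 14 + 10 = 29.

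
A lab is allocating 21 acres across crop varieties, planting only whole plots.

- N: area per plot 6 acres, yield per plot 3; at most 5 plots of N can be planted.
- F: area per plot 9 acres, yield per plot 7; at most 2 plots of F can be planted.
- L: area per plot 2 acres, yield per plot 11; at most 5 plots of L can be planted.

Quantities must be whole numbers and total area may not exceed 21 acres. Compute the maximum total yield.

62

This is a bounded integer knapsack.
L has the best ratio (11/2); taking only L gives at most 5×11 = 55 (stopped by the supply cap of 5).
Mixing does better — 1×F and 5×L: area 19 ≤ 21, yield 1·7 + 5·11 = 62.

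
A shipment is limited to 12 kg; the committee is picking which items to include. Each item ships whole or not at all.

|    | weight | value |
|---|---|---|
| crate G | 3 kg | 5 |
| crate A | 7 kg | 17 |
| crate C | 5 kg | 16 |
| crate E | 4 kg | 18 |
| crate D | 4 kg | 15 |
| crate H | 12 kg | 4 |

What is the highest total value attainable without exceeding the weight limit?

crate G + crate C + crate E: weight 3 + 5 + 4 = 12 ≤ 12, value 5 + 16 + 18 = 39.
crate G + crate E + crate D: weight 3 + 4 + 4 = 11 ≤ 12, value 5 + 18 + 15 = 38.
crate G + crate C + crate D: weight 3 + 5 + 4 = 12 ≤ 12, value 5 + 16 + 15 = 36.
Best is crate G, crate C, and crate E with total value 39.

39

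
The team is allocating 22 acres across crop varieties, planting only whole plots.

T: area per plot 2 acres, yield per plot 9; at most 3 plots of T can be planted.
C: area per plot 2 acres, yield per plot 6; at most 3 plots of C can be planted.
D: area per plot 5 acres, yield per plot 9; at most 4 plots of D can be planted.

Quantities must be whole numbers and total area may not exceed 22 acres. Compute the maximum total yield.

63

T has the best ratio (9/2); taking only T gives at most 3×9 = 27 (stopped by the supply cap of 3).
Mixing does better — 3×T, 3×C, and 2×D: area 22 ≤ 22, yield 3·9 + 3·6 + 2·9 = 63.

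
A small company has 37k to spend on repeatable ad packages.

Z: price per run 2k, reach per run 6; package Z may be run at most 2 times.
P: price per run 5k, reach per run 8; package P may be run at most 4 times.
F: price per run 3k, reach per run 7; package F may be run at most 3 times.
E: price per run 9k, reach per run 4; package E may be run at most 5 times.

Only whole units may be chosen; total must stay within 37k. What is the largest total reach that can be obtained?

Z has the best ratio (6/2); taking only Z gives at most 2×6 = 12 (stopped by the supply cap of 2).
Mixing does better — 2×Z, 4×P, and 3×F: price 33 ≤ 37, reach 2·6 + 4·8 + 3·7 = 65.

65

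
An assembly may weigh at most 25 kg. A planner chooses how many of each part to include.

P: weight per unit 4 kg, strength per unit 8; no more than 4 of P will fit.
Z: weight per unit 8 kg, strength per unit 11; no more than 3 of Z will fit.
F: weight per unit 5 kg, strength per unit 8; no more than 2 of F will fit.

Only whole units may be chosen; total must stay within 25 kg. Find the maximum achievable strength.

43

P has the best ratio (8/4); taking only P gives at most 4×8 = 32 (stopped by the supply cap of 4).
Mixing does better — 3×P, 1×Z, and 1×F: weight 25 ≤ 25, strength 3·8 + 1·11 + 1·8 = 43.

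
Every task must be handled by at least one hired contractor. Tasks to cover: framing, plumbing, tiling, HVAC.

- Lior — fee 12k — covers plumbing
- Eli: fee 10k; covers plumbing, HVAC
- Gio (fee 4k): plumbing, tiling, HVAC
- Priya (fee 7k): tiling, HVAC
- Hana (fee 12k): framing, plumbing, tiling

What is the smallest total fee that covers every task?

Choose Gio and Hana: together they cover framing, plumbing, tiling, HVAC — every task.
Total fee: 4 + 12 = 16.
No cover costs less than 16.

16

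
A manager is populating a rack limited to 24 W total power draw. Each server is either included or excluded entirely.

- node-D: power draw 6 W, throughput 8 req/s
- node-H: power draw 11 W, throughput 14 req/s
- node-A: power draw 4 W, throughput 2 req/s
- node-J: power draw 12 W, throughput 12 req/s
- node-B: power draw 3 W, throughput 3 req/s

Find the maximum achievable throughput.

27

Allowing fractional choices, the relaxed optimum would be about 29.0, but servers are indivisible.
node-H + node-J: power draw 11 + 12 = 23 ≤ 24, throughput 14 + 12 = 26.
node-D + node-H + node-A + node-B: power draw 6 + 11 + 4 + 3 = 24 ≤ 24, throughput 8 + 14 + 2 + 3 = 27.
Best is node-D, node-H, node-A, and node-B with total throughput 27.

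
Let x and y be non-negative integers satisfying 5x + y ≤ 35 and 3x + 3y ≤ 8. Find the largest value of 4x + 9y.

18

The continuous relaxation peaks at (0, 2.67) with value 24.00; rounding to a feasible lattice point costs some objective.
(x,y)=(0,2): 5·0+1·2=2≤35, 3·0+3·2=6≤8, objective 18.
(x,y)=(1,1): 5·1+1·1=6≤35, 3·1+3·1=6≤8, objective 13.
(x,y)=(0,1): 5·0+1·1=1≤35, 3·0+3·1=3≤8, objective 9.
The best lattice point is (0,2), giving 18.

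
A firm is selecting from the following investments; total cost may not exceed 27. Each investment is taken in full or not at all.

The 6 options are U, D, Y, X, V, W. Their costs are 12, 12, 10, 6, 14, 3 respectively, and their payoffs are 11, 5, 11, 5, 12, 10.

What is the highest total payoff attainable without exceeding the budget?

33

Allowing fractional choices, the relaxed optimum would be about 33.7, but investments are indivisible.
Y + V + W: cost 10 + 14 + 3 = 27 ≤ 27, payoff 11 + 12 + 10 = 33.
U + Y + W: cost 12 + 10 + 3 = 25 ≤ 27, payoff 11 + 11 + 10 = 32.
Best is Y, V, and W with total payoff 33.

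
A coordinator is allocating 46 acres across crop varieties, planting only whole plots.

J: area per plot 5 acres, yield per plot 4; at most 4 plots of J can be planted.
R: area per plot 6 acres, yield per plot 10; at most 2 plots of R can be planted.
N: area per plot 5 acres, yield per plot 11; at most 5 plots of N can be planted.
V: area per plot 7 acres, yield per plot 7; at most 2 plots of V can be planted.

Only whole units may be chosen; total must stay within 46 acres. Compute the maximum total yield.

82

This is a bounded integer knapsack.
Take 2×R, 5×N, and 1×V: area 44 ≤ 46, yield 2·10 + 5·11 + 1·7 = 82.
N has the best ratio (11/5) and is taken to its limit of 5; remaining capacity is filled optimally with the others.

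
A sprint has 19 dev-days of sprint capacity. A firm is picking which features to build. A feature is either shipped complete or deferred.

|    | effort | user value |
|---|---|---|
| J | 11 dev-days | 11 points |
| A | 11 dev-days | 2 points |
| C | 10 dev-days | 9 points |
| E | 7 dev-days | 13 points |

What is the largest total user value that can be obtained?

24

This is an integer program with binary decision variables.
Allowing fractional choices, the relaxed optimum would be about 24.9, but features are indivisible.
A + E: effort 11 + 7 = 18 ≤ 19, user value 2 + 13 = 15.
J + E: effort 11 + 7 = 18 ≤ 19, user value 11 + 13 = 24.
C + E: effort 10 + 7 = 17 ≤ 19, user value 9 + 13 = 22.
Best is J and E with total user value 24.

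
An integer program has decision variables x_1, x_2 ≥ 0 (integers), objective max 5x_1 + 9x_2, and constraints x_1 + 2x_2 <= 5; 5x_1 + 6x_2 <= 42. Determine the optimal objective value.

25

(x_1,x_2)=(5,0) is feasible, giving 25.
(x_1,x_2)=(4,0) is feasible, giving 20.
The best lattice point is (5,0), giving 25.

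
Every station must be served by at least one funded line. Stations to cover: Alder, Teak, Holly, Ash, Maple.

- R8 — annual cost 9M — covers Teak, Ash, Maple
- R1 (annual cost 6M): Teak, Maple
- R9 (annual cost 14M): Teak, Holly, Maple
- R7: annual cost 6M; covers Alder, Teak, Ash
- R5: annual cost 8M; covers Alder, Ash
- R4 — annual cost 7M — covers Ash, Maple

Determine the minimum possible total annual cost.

20

The greedy cost-per-new-station heuristic would pick R7, R1, and R9 for 26, but a cheaper cover exists.
Choose R9 and R7: together they cover Alder, Teak, Holly, Ash, Maple — every station.
Total annual cost: 14 + 6 = 20.
No cover costs less than 20.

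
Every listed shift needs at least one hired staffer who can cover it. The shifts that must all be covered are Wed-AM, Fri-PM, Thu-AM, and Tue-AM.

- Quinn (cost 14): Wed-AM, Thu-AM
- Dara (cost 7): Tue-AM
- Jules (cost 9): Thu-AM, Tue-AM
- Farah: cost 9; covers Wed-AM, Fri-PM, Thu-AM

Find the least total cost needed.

16

Choose Dara and Farah: together they cover Wed-AM, Fri-PM, Thu-AM, Tue-AM — every shift.
Total cost: 7 + 9 = 16.
No cover costs less than 16.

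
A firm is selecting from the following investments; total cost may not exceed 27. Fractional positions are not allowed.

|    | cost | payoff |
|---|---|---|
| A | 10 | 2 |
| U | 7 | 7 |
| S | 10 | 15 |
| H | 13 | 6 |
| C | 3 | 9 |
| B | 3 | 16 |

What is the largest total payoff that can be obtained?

47

This is a 0-1 knapsack instance.
U + S + C + B: cost 7 + 10 + 3 + 3 = 23 ≤ 27, payoff 7 + 15 + 9 + 16 = 47.
A + S + C + B: cost 10 + 10 + 3 + 3 = 26 ≤ 27, payoff 2 + 15 + 9 + 16 = 42.
Best is U, S, C, and B with total payoff 47.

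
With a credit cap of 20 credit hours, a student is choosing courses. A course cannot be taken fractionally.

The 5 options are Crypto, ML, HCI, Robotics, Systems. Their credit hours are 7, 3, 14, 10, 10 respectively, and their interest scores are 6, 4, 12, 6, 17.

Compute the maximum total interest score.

27

Crypto + ML + Systems: credit hours 7 + 3 + 10 = 20 ≤ 20, interest score 6 + 4 + 17 = 27.
Crypto + Systems: credit hours 7 + 10 = 17 ≤ 20, interest score 6 + 17 = 23.
Robotics + Systems: credit hours 10 + 10 = 20 ≤ 20, interest score 6 + 17 = 23.
Best is Crypto, ML, and Systems with total interest score 27.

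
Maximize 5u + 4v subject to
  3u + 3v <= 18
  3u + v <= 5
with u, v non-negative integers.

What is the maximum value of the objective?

(u,v)=(0,5) is feasible, giving 20.
(u,v)=(0,4) is feasible, giving 16.
The best lattice point is (0,5), giving 20.

20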